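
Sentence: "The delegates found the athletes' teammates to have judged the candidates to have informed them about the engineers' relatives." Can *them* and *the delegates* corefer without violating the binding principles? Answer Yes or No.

*the delegates* is an R-expression; Principle C requires it to be free (not bound by any c-commanding expression).
— them: object of the clause headed by 'informed'; the pronoun does not c-command the R-expression — coreference allowed.

Yes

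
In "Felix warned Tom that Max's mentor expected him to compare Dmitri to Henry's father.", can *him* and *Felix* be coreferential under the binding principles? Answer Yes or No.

*Felix* is an R-expression; Principle C requires it to be free (not bound by any c-commanding expression).
— him: subject of the clause headed by 'compare'; the pronoun does not c-command the R-expression — coreference allowed.

Yes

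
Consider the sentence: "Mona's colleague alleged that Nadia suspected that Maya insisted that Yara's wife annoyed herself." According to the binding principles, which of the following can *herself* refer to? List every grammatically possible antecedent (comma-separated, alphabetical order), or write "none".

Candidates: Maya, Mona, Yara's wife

*herself* is a reflexive; Principle A requires it to be bound within its binding domain — the clause headed by 'annoyed'.
— Maya: subject of the clause headed by 'insisted'; c-commands the reflexive but lies outside its binding domain — cannot bind it (Principle A).
— Mona: possessor inside the subject DP of the matrix clause; does not c-command the reflexive — cannot bind it (Principle A).
— Yara's wife: subject of the clause headed by 'annoyed'; c-commands the reflexive within its binding domain — allowed (Principle A).

Yara's wife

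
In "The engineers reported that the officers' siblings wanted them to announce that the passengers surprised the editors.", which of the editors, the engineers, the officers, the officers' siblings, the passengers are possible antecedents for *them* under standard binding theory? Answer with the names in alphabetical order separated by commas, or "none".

*them* is a pronoun; Principle B requires it to be free in its binding domain — the clause headed by 'wanted'.
— the editors: object of the clause headed by 'surprised'; is c-commanded by the pronoun; coreference would bind this R-expression — blocked (Principle C).
— the engineers: subject of the matrix clause; c-commands the pronoun but lies outside its binding domain — allowed.
— the officers: possessor inside the subject DP of the clause headed by 'wanted'; does not c-command the pronoun — Principle B does not apply; allowed.
— the officers' siblings: subject of the clause headed by 'wanted'; c-commands the pronoun within its binding domain — blocked (Principle B).
— the passengers: subject of the clause headed by 'surprised'; is c-commanded by the pronoun; coreference would bind this R-expression — blocked (Principle C).

the engineers, the officers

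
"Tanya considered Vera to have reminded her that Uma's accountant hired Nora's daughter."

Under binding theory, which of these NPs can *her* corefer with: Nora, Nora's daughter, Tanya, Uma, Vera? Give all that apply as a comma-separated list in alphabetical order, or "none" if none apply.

*her* is a pronoun; Principle B requires it to be free in its binding domain — the clause headed by 'reminded'.
— Nora: possessor inside the object DP of the clause headed by 'hired'; is c-commanded by the pronoun; coreference would bind this R-expression — blocked (Principle C).
— Nora's daughter: object of the clause headed by 'hired'; is c-commanded by the pronoun; coreference would bind this R-expression — blocked (Principle C).
— Tanya: subject of the matrix clause; c-commands the pronoun but lies outside its binding domain — allowed.
— Uma: possessor inside the subject DP of the clause headed by 'hired'; is c-commanded by the pronoun; coreference would bind this R-expression — blocked (Principle C).
— Vera: subject of the clause headed by 'reminded'; c-commands the pronoun within its binding domain — blocked (Principle B).

Tanya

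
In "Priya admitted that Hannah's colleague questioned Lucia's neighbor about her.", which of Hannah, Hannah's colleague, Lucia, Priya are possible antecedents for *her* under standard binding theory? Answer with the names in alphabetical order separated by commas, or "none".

Hannah, Lucia, Priya

*her* is a pronoun; Principle B requires it to be free in its binding domain — the clause headed by 'questioned'.
— Hannah: possessor inside the subject DP of the clause headed by 'questioned'; does not c-command the pronoun — Principle B does not apply; allowed.
— Hannah's colleague: subject of the clause headed by 'questioned'; c-commands the pronoun within its binding domain — blocked (Principle B).
— Lucia: possessor inside the object DP of the clause headed by 'questioned'; does not c-command the pronoun — Principle B does not apply; allowed.
— Priya: subject of the matrix clause; c-commands the pronoun but lies outside its binding domain — allowed.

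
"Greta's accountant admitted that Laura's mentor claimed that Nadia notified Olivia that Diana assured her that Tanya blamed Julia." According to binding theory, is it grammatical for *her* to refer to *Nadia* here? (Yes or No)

*Nadia* is an R-expression; Principle C requires it to be free (not bound by any c-commanding expression).
— her: object of the clause headed by 'assured'; the pronoun does not c-command the R-expression — coreference allowed.

Yes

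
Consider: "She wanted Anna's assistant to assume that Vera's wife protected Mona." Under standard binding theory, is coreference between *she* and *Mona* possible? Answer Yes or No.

No

*Mona* is an R-expression; Principle C requires it to be free (not bound by any c-commanding expression).
— she: subject of the matrix clause; the pronoun c-commands the R-expression — coreference blocked (Principle C).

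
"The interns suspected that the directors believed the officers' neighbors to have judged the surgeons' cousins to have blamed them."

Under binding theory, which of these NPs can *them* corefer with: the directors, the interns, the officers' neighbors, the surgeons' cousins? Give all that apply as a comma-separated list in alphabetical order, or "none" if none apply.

*them* is a pronoun; Principle B requires it to be free in its binding domain — the clause headed by 'blamed'.
— the directors: subject of the clause headed by 'believed'; c-commands the pronoun but lies outside its binding domain — allowed.
— the interns: subject of the matrix clause; c-commands the pronoun but lies outside its binding domain — allowed.
— the officers' neighbors: subject of the clause headed by 'judged'; c-commands the pronoun but lies outside its binding domain — allowed.
— the surgeons' cousins: subject of the clause headed by 'blamed'; c-commands the pronoun within its binding domain — blocked (Principle B).

the directors, the interns, the officers' neighbors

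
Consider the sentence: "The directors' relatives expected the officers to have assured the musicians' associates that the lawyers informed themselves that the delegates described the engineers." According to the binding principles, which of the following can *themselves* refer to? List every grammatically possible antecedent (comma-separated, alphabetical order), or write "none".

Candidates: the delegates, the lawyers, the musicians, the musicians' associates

*themselves* is a reflexive; Principle A requires it to be bound within its binding domain — the clause headed by 'informed'.
— the delegates: subject of the clause headed by 'described'; does not c-command the reflexive — cannot bind it (Principle A).
— the lawyers: subject of the clause headed by 'informed'; c-commands the reflexive within its binding domain — allowed (Principle A).
— the musicians: possessor inside the object DP of the clause headed by 'assured'; does not c-command the reflexive — cannot bind it (Principle A).
— the musicians' associates: object of the clause headed by 'assured'; c-commands the reflexive but lies outside its binding domain — cannot bind it (Principle A).

the lawyers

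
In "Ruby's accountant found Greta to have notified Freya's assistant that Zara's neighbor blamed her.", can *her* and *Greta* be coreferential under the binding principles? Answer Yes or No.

*Greta* is an R-expression; Principle C requires it to be free (not bound by any c-commanding expression).
— her: object of the clause headed by 'blamed'; the pronoun does not c-command the R-expression — coreference allowed.

Yes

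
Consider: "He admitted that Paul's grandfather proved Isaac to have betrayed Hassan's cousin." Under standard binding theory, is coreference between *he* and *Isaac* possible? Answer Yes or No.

No

*Isaac* is an R-expression; Principle C requires it to be free (not bound by any c-commanding expression).
— he: subject of the matrix clause; the pronoun c-commands the R-expression — coreference blocked (Principle C).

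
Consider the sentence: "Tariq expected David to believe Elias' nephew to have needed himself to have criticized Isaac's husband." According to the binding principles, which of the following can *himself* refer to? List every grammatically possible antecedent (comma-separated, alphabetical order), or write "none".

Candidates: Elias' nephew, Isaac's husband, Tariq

*himself* is a reflexive; Principle A requires it to be bound within its binding domain — the clause headed by 'needed'.
— Elias' nephew: subject of the clause headed by 'needed'; c-commands the reflexive within its binding domain — allowed (Principle A).
— Isaac's husband: object of the clause headed by 'criticized'; does not c-command the reflexive — cannot bind it (Principle A).
— Tariq: subject of the matrix clause; c-commands the reflexive but lies outside its binding domain — cannot bind it (Principle A).

Elias' nephew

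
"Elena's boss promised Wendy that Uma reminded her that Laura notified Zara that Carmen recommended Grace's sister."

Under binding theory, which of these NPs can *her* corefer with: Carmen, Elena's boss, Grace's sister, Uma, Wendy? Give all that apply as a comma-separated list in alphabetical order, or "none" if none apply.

Elena's boss, Wendy

*her* is a pronoun; Principle B requires it to be free in its binding domain — the clause headed by 'reminded'.
— Carmen: subject of the clause headed by 'recommended'; is c-commanded by the pronoun; coreference would bind this R-expression — blocked (Principle C).
— Elena's boss: subject of the matrix clause; c-commands the pronoun but lies outside its binding domain — allowed.
— Grace's sister: object of the clause headed by 'recommended'; is c-commanded by the pronoun; coreference would bind this R-expression — blocked (Principle C).
— Uma: subject of the clause headed by 'reminded'; c-commands the pronoun within its binding domain — blocked (Principle B).
— Wendy: object of the matrix clause; c-commands the pronoun but lies outside its binding domain — allowed.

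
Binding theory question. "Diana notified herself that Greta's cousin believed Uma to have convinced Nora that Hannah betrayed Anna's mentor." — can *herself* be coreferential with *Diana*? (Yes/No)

*herself* is a reflexive; Principle A requires it to be bound within its binding domain — the matrix clause.
— Diana: subject of the matrix clause; c-commands the reflexive within its binding domain — allowed (Principle A).

Yes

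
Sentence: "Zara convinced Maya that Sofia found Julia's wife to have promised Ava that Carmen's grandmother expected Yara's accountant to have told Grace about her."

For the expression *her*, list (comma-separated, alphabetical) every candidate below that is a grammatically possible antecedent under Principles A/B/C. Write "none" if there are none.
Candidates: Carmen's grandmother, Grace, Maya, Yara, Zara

*her* is a pronoun; Principle B requires it to be free in its binding domain — the clause headed by 'told'.
— Carmen's grandmother: subject of the clause headed by 'expected'; c-commands the pronoun but lies outside its binding domain — allowed.
— Grace: object of the clause headed by 'told'; c-commands the pronoun within its binding domain — blocked (Principle B).
— Maya: object of the matrix clause; c-commands the pronoun but lies outside its binding domain — allowed.
— Yara: possessor inside the subject DP of the clause headed by 'told'; does not c-command the pronoun — Principle B does not apply; allowed.
— Zara: subject of the matrix clause; c-commands the pronoun but lies outside its binding domain — allowed.

Carmen's grandmother, Maya, Yara, Zara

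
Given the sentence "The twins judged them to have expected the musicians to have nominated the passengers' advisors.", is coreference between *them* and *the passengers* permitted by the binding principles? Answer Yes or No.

No

*them* is a pronoun; Principle B requires it to be free in its binding domain — the matrix clause.
— the passengers: possessor inside the object DP of the clause headed by 'nominated'; is c-commanded by the pronoun; coreference would bind this R-expression — blocked (Principle C).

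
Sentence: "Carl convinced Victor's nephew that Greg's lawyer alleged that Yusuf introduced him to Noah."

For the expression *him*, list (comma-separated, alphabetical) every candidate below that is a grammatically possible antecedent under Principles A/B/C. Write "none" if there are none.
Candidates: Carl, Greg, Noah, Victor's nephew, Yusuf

*him* is a pronoun; Principle B requires it to be free in its binding domain — the clause headed by 'introduced'.
— Carl: subject of the matrix clause; c-commands the pronoun but lies outside its binding domain — allowed.
— Greg: possessor inside the subject DP of the clause headed by 'alleged'; does not c-command the pronoun — Principle B does not apply; allowed.
— Noah: second object of the clause headed by 'introduced'; is c-commanded by the pronoun; coreference would bind this R-expression — blocked (Principle C).
— Victor's nephew: object of the matrix clause; c-commands the pronoun but lies outside its binding domain — allowed.
— Yusuf: subject of the clause headed by 'introduced'; c-commands the pronoun within its binding domain — blocked (Principle B).

Carl, Greg, Victor's nephew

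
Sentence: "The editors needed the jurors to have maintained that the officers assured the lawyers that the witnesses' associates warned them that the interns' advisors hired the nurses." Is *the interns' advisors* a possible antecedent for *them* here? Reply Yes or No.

*them* is a pronoun; Principle B requires it to be free in its binding domain — the clause headed by 'warned'.
— the interns' advisors: subject of the clause headed by 'hired'; is c-commanded by the pronoun; coreference would bind this R-expression — blocked (Principle C).

No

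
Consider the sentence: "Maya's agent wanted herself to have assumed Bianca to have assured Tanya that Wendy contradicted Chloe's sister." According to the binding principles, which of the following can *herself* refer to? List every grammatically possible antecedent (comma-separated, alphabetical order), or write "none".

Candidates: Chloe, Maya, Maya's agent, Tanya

*herself* is a reflexive; Principle A requires it to be bound within its binding domain — the matrix clause.
— Chloe: possessor inside the object DP of the clause headed by 'contradicted'; does not c-command the reflexive — cannot bind it (Principle A).
— Maya: possessor inside the subject DP of the matrix clause; does not c-command the reflexive — cannot bind it (Principle A).
— Maya's agent: subject of the matrix clause; c-commands the reflexive within its binding domain — allowed (Principle A).
— Tanya: object of the clause headed by 'assured'; does not c-command the reflexive — cannot bind it (Principle A).

Maya's agent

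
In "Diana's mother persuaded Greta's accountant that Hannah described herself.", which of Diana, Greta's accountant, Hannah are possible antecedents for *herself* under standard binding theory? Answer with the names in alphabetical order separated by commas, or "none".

*herself* is a reflexive; Principle A requires it to be bound within its binding domain — the clause headed by 'described'.
— Diana: possessor inside the subject DP of the matrix clause; does not c-command the reflexive — cannot bind it (Principle A).
— Greta's accountant: object of the matrix clause; c-commands the reflexive but lies outside its binding domain — cannot bind it (Principle A).
— Hannah: subject of the clause headed by 'described'; c-commands the reflexive within its binding domain — allowed (Principle A).

Hannah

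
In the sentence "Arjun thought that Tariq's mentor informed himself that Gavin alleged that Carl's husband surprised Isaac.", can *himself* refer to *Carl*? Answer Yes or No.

No

*himself* is a reflexive; Principle A requires it to be bound within its binding domain — the clause headed by 'informed'.
— Carl: possessor inside the subject DP of the clause headed by 'surprised'; does not c-command the reflexive — cannot bind it (Principle A).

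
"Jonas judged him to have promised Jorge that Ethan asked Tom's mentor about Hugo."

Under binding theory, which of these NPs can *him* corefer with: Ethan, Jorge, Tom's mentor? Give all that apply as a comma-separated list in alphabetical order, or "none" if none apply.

*him* is a pronoun; Principle B requires it to be free in its binding domain — the matrix clause.
— Ethan: subject of the clause headed by 'asked'; is c-commanded by the pronoun; coreference would bind this R-expression — blocked (Principle C).
— Jorge: object of the clause headed by 'promised'; is c-commanded by the pronoun; coreference would bind this R-expression — blocked (Principle C).
— Tom's mentor: object of the clause headed by 'asked'; is c-commanded by the pronoun; coreference would bind this R-expression — blocked (Principle C).

none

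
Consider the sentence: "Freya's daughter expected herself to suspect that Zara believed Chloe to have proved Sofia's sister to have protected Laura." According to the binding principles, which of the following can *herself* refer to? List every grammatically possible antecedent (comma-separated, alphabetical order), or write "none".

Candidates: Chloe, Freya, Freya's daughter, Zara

Freya's daughter

*herself* is a reflexive; Principle A requires it to be bound within its binding domain — the matrix clause.
— Chloe: subject of the clause headed by 'proved'; does not c-command the reflexive — cannot bind it (Principle A).
— Freya: possessor inside the subject DP of the matrix clause; does not c-command the reflexive — cannot bind it (Principle A).
— Freya's daughter: subject of the matrix clause; c-commands the reflexive within its binding domain — allowed (Principle A).
— Zara: subject of the clause headed by 'believed'; does not c-command the reflexive — cannot bind it (Principle A).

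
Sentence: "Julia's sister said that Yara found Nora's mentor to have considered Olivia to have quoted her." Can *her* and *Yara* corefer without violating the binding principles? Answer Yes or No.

*Yara* is an R-expression; Principle C requires it to be free (not bound by any c-commanding expression).
— her: object of the clause headed by 'quoted'; the pronoun does not c-command the R-expression — coreference allowed.

Yes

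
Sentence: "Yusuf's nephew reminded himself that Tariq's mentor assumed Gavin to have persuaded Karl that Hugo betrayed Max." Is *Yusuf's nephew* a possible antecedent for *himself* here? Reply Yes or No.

Yes

*himself* is a reflexive; Principle A requires it to be bound within its binding domain — the matrix clause.
— Yusuf's nephew: subject of the matrix clause; c-commands the reflexive within its binding domain — allowed (Principle A).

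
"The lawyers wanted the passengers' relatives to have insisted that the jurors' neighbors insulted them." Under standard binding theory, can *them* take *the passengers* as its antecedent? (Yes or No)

*them* is a pronoun; Principle B requires it to be free in its binding domain — the clause headed by 'insulted'.
— the passengers: possessor inside the subject DP of the clause headed by 'insisted'; does not c-command the pronoun — Principle B does not apply; allowed.

Yes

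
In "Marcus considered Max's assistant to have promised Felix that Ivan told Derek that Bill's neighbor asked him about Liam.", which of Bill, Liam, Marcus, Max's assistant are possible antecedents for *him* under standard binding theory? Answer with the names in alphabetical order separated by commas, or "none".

*him* is a pronoun; Principle B requires it to be free in its binding domain — the clause headed by 'asked'.
— Bill: possessor inside the subject DP of the clause headed by 'asked'; does not c-command the pronoun — Principle B does not apply; allowed.
— Liam: second object of the clause headed by 'asked'; is c-commanded by the pronoun; coreference would bind this R-expression — blocked (Principle C).
— Marcus: subject of the matrix clause; c-commands the pronoun but lies outside its binding domain — allowed.
— Max's assistant: subject of the clause headed by 'promised'; c-commands the pronoun but lies outside its binding domain — allowed.

Bill, Marcus, Max's assistant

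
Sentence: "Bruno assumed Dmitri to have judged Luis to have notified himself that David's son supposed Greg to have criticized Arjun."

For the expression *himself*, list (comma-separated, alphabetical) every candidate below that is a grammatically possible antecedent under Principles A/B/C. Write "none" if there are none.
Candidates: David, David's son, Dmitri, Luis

*himself* is a reflexive; Principle A requires it to be bound within its binding domain — the clause headed by 'notified'.
— David: possessor inside the subject DP of the clause headed by 'supposed'; does not c-command the reflexive — cannot bind it (Principle A).
— David's son: subject of the clause headed by 'supposed'; does not c-command the reflexive — cannot bind it (Principle A).
— Dmitri: subject of the clause headed by 'judged'; c-commands the reflexive but lies outside its binding domain — cannot bind it (Principle A).
— Luis: subject of the clause headed by 'notified'; c-commands the reflexive within its binding domain — allowed (Principle A).

Luis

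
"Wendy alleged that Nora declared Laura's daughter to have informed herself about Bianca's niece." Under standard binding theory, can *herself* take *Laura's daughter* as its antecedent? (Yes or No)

*herself* is a reflexive; Principle A requires it to be bound within its binding domain — the clause headed by 'informed'.
— Laura's daughter: subject of the clause headed by 'informed'; c-commands the reflexive within its binding domain — allowed (Principle A).

Yes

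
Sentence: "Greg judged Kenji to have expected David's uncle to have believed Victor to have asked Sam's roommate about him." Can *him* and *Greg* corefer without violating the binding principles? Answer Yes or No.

Yes

*Greg* is an R-expression; Principle C requires it to be free (not bound by any c-commanding expression).
— him: second object of the clause headed by 'asked'; the pronoun does not c-command the R-expression — coreference allowed.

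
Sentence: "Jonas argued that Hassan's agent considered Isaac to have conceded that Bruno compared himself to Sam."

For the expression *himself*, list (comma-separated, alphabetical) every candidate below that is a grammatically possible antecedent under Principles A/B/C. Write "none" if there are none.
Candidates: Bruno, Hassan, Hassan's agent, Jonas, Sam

Bruno

*himself* is a reflexive; Principle A requires it to be bound within its binding domain — the clause headed by 'compared'.
— Bruno: subject of the clause headed by 'compared'; c-commands the reflexive within its binding domain — allowed (Principle A).
— Hassan: possessor inside the subject DP of the clause headed by 'considered'; does not c-command the reflexive — cannot bind it (Principle A).
— Hassan's agent: subject of the clause headed by 'considered'; c-commands the reflexive but lies outside its binding domain — cannot bind it (Principle A).
— Jonas: subject of the matrix clause; c-commands the reflexive but lies outside its binding domain — cannot bind it (Principle A).
— Sam: second object of the clause headed by 'compared'; does not c-command the reflexive — cannot bind it (Principle A).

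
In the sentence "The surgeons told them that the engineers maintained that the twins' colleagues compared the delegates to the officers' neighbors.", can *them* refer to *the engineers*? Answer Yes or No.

No

*them* is a pronoun; Principle B requires it to be free in its binding domain — the matrix clause.
— the engineers: subject of the clause headed by 'maintained'; is c-commanded by the pronoun; coreference would bind this R-expression — blocked (Principle C).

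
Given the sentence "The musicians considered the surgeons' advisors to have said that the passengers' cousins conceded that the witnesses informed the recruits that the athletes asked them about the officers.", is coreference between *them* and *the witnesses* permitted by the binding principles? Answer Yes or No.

Yes

*them* is a pronoun; Principle B requires it to be free in its binding domain — the clause headed by 'asked'.
— the witnesses: subject of the clause headed by 'informed'; c-commands the pronoun but lies outside its binding domain — allowed.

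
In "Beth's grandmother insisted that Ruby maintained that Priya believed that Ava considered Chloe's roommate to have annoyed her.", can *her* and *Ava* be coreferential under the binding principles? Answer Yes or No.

Yes

*Ava* is an R-expression; Principle C requires it to be free (not bound by any c-commanding expression).
— her: object of the clause headed by 'annoyed'; the pronoun does not c-command the R-expression — coreference allowed.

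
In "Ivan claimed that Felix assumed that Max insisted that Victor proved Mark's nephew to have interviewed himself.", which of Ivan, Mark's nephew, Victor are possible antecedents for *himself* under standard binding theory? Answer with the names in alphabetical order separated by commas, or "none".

*himself* is a reflexive; Principle A requires it to be bound within its binding domain — the clause headed by 'interviewed'.
— Ivan: subject of the matrix clause; c-commands the reflexive but lies outside its binding domain — cannot bind it (Principle A).
— Mark's nephew: subject of the clause headed by 'interviewed'; c-commands the reflexive within its binding domain — allowed (Principle A).
— Victor: subject of the clause headed by 'proved'; c-commands the reflexive but lies outside its binding domain — cannot bind it (Principle A).

Mark's nephew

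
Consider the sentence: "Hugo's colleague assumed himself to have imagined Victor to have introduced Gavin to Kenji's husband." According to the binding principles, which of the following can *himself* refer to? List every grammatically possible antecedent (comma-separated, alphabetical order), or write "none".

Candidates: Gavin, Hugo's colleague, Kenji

Hugo's colleague

*himself* is a reflexive; Principle A requires it to be bound within its binding domain — the matrix clause.
— Gavin: object of the clause headed by 'introduced'; does not c-command the reflexive — cannot bind it (Principle A).
— Hugo's colleague: subject of the matrix clause; c-commands the reflexive within its binding domain — allowed (Principle A).
— Kenji: possessor inside the second object DP of the clause headed by 'introduced'; does not c-command the reflexive — cannot bind it (Principle A).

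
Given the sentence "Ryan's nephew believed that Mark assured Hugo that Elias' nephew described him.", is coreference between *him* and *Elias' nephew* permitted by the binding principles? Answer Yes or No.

No

*him* is a pronoun; Principle B requires it to be free in its binding domain — the clause headed by 'described'.
— Elias' nephew: subject of the clause headed by 'described'; c-commands the pronoun within its binding domain — blocked (Principle B).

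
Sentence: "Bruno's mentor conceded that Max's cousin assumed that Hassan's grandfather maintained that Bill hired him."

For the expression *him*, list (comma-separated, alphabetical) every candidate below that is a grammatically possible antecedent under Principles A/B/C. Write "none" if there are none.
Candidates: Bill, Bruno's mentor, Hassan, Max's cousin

*him* is a pronoun; Principle B requires it to be free in its binding domain — the clause headed by 'hired'.
— Bill: subject of the clause headed by 'hired'; c-commands the pronoun within its binding domain — blocked (Principle B).
— Bruno's mentor: subject of the matrix clause; c-commands the pronoun but lies outside its binding domain — allowed.
— Hassan: possessor inside the subject DP of the clause headed by 'maintained'; does not c-command the pronoun — Principle B does not apply; allowed.
— Max's cousin: subject of the clause headed by 'assumed'; c-commands the pronoun but lies outside its binding domain — allowed.

Bruno's mentor, Hassan, Max's cousin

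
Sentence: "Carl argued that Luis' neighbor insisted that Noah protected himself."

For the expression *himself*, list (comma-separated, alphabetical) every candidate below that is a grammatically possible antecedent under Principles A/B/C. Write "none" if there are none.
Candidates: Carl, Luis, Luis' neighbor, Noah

Noah

*himself* is a reflexive; Principle A requires it to be bound within its binding domain — the clause headed by 'protected'.
— Carl: subject of the matrix clause; c-commands the reflexive but lies outside its binding domain — cannot bind it (Principle A).
— Luis: possessor inside the subject DP of the clause headed by 'insisted'; does not c-command the reflexive — cannot bind it (Principle A).
— Luis' neighbor: subject of the clause headed by 'insisted'; c-commands the reflexive but lies outside its binding domain — cannot bind it (Principle A).
— Noah: subject of the clause headed by 'protected'; c-commands the reflexive within its binding domain — allowed (Principle A).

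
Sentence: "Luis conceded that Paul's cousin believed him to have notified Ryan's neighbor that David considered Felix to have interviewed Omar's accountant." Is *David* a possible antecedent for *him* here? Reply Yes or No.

*him* is a pronoun; Principle B requires it to be free in its binding domain — the clause headed by 'believed'.
— David: subject of the clause headed by 'considered'; is c-commanded by the pronoun; coreference would bind this R-expression — blocked (Principle C).

No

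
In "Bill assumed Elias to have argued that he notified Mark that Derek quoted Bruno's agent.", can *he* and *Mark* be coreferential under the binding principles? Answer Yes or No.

No

*Mark* is an R-expression; Principle C requires it to be free (not bound by any c-commanding expression).
— he: subject of the clause headed by 'notified'; the pronoun c-commands the R-expression — coreference blocked (Principle C).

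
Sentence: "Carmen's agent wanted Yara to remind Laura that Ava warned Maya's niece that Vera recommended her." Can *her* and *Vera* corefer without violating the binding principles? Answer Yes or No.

No

*Vera* is an R-expression; Principle C requires it to be free (not bound by any c-commanding expression).
— her: object of the clause headed by 'recommended'; the R-expression locally c-commands the pronoun — coreference blocked (Principle B on the pronoun).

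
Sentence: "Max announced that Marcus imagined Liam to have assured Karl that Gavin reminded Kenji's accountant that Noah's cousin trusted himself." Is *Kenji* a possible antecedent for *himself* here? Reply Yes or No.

*himself* is a reflexive; Principle A requires it to be bound within its binding domain — the clause headed by 'trusted'.
— Kenji: possessor inside the object DP of the clause headed by 'reminded'; does not c-command the reflexive — cannot bind it (Principle A).

No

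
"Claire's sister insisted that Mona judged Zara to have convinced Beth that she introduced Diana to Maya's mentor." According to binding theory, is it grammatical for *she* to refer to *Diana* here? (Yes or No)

*Diana* is an R-expression; Principle C requires it to be free (not bound by any c-commanding expression).
— she: subject of the clause headed by 'introduced'; the pronoun c-commands the R-expression — coreference blocked (Principle C).

No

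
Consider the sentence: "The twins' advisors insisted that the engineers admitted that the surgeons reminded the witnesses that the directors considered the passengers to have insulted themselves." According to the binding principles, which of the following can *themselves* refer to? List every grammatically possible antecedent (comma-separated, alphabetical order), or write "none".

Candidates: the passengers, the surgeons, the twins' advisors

the passengers

*themselves* is a reflexive; Principle A requires it to be bound within its binding domain — the clause headed by 'insulted'.
— the passengers: subject of the clause headed by 'insulted'; c-commands the reflexive within its binding domain — allowed (Principle A).
— the surgeons: subject of the clause headed by 'reminded'; c-commands the reflexive but lies outside its binding domain — cannot bind it (Principle A).
— the twins' advisors: subject of the matrix clause; c-commands the reflexive but lies outside its binding domain — cannot bind it (Principle A).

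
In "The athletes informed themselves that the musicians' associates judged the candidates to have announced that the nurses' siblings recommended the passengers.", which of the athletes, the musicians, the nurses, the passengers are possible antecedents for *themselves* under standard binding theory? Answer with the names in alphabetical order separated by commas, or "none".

*themselves* is a reflexive; Principle A requires it to be bound within its binding domain — the matrix clause.
— the athletes: subject of the matrix clause; c-commands the reflexive within its binding domain — allowed (Principle A).
— the musicians: possessor inside the subject DP of the clause headed by 'judged'; does not c-command the reflexive — cannot bind it (Principle A).
— the nurses: possessor inside the subject DP of the clause headed by 'recommended'; does not c-command the reflexive — cannot bind it (Principle A).
— the passengers: object of the clause headed by 'recommended'; does not c-command the reflexive — cannot bind it (Principle A).

the athletes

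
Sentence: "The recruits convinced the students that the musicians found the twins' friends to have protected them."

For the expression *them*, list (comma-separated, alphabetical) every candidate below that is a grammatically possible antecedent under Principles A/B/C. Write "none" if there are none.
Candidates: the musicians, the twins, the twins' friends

*them* is a pronoun; Principle B requires it to be free in its binding domain — the clause headed by 'protected'.
— the musicians: subject of the clause headed by 'found'; c-commands the pronoun but lies outside its binding domain — allowed.
— the twins: possessor inside the subject DP of the clause headed by 'protected'; does not c-command the pronoun — Principle B does not apply; allowed.
— the twins' friends: subject of the clause headed by 'protected'; c-commands the pronoun within its binding domain — blocked (Principle B).

the musicians, the twins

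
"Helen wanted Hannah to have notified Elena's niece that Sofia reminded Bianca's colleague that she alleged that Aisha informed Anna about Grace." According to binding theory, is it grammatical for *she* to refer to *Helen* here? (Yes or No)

Yes

*Helen* is an R-expression; Principle C requires it to be free (not bound by any c-commanding expression).
— she: subject of the clause headed by 'alleged'; the pronoun does not c-command the R-expression — coreference allowed.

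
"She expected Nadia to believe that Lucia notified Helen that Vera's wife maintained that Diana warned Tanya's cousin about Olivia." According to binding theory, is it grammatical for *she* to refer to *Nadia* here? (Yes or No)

No

*Nadia* is an R-expression; Principle C requires it to be free (not bound by any c-commanding expression).
— she: subject of the matrix clause; the pronoun c-commands the R-expression — coreference blocked (Principle C).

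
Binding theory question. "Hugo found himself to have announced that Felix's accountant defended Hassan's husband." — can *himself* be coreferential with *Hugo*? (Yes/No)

*himself* is a reflexive; Principle A requires it to be bound within its binding domain — the matrix clause.
— Hugo: subject of the matrix clause; c-commands the reflexive within its binding domain — allowed (Principle A).

Yes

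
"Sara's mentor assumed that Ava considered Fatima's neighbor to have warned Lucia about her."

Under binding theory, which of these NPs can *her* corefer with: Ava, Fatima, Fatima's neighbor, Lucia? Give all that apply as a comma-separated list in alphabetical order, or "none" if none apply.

Ava, Fatima

*her* is a pronoun; Principle B requires it to be free in its binding domain — the clause headed by 'warned'.
— Ava: subject of the clause headed by 'considered'; c-commands the pronoun but lies outside its binding domain — allowed.
— Fatima: possessor inside the subject DP of the clause headed by 'warned'; does not c-command the pronoun — Principle B does not apply; allowed.
— Fatima's neighbor: subject of the clause headed by 'warned'; c-commands the pronoun within its binding domain — blocked (Principle B).
— Lucia: object of the clause headed by 'warned'; c-commands the pronoun within its binding domain — blocked (Principle B).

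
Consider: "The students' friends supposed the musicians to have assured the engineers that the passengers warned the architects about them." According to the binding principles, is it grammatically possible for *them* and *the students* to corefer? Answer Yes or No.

Yes

*them* is a pronoun; Principle B requires it to be free in its binding domain — the clause headed by 'warned'.
— the students: possessor inside the subject DP of the matrix clause; does not c-command the pronoun — Principle B does not apply; allowed.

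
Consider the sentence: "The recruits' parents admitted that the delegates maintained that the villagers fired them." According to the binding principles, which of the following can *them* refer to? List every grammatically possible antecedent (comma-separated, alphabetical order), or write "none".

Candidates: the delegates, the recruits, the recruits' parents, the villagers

the delegates, the recruits, the recruits' parents

*them* is a pronoun; Principle B requires it to be free in its binding domain — the clause headed by 'fired'.
— the delegates: subject of the clause headed by 'maintained'; c-commands the pronoun but lies outside its binding domain — allowed.
— the recruits: possessor inside the subject DP of the matrix clause; does not c-command the pronoun — Principle B does not apply; allowed.
— the recruits' parents: subject of the matrix clause; c-commands the pronoun but lies outside its binding domain — allowed.
— the villagers: subject of the clause headed by 'fired'; c-commands the pronoun within its binding domain — blocked (Principle B).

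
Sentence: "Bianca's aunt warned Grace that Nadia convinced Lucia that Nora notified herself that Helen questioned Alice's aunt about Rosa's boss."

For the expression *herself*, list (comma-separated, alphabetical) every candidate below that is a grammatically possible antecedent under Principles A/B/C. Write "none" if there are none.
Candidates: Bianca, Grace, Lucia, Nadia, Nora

*herself* is a reflexive; Principle A requires it to be bound within its binding domain — the clause headed by 'notified'.
— Bianca: possessor inside the subject DP of the matrix clause; does not c-command the reflexive — cannot bind it (Principle A).
— Grace: object of the matrix clause; c-commands the reflexive but lies outside its binding domain — cannot bind it (Principle A).
— Lucia: object of the clause headed by 'convinced'; c-commands the reflexive but lies outside its binding domain — cannot bind it (Principle A).
— Nadia: subject of the clause headed by 'convinced'; c-commands the reflexive but lies outside its binding domain — cannot bind it (Principle A).
— Nora: subject of the clause headed by 'notified'; c-commands the reflexive within its binding domain — allowed (Principle A).

Nora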